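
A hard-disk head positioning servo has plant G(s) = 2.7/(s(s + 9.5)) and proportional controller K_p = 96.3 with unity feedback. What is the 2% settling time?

From 1 + K_pG(s) = 0: s² + 9.5s + 260 = 0 ⇒ ω_n = 16.12, ζ = 0.2946.
2% settling time T_s ≈ 4/(ζω_n) = 4/4.75 = 0.842 s.

T_s ≈ 0.842 s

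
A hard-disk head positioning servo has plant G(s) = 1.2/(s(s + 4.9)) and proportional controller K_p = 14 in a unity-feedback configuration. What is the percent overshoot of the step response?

9.61%

The closed-loop denominator s² + 4.9s + 16.8 gives ω_n = √16.8 = 4.099 and ζ = 4.9/(2ω_n) = 0.5977.
%OS = 100·exp(−πζ/√(1−ζ²)) = 100·exp(−π·0.5977/√0.6427) = 9.61%.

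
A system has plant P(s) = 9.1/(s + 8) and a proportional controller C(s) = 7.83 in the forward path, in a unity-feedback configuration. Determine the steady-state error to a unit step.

0.101

The loop is type 0. Static position error constant K_pos = C(0)·P(0) = 7.83·1.137 = 8.907.
Steady-state error to a unit step: e_ss = 1/(1+K_pos) = 1/9.907 = 0.101.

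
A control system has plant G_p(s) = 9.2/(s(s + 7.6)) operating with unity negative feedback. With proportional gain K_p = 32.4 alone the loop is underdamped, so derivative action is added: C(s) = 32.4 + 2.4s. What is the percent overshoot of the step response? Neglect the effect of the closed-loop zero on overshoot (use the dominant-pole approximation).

0.507%

Forward path: (32.4 + 2.4s)·9.2/(s(s+7.6)). The closed-loop characteristic equation is s² + (7.6 + 9.2·2.4)s + 9.2·32.4 = 0.
That is s² + 29.68s + 298.1 = 0, so ω_n = 17.26 rad/s and ζ = 29.68/(2·17.26) = 0.8595.
%OS = 100·exp(−πζ/√(1−ζ²)) = 0.507%.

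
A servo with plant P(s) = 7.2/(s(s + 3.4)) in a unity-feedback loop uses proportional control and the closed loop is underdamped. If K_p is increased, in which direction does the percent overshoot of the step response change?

increase

Characteristic equation s² + 3.4s + K_p·7.2 = 0: raising K_p raises ω_n while 2ζω_n = 3.4 is fixed, so ζ falls and overshoot grows.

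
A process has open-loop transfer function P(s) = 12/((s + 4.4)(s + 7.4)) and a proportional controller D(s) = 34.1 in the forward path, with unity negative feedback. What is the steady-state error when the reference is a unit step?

The loop is type 0. Static position error constant K_pos = D(0)·P(0) = 34.1·0.3686 = 12.57.
Steady-state error to a unit step: e_ss = 1/(1+K_pos) = 1/13.57 = 0.0737.

0.0737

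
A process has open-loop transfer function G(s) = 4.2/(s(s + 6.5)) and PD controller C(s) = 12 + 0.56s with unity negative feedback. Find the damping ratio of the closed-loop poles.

Forward path: (12 + 0.56s)·4.2/(s(s+6.5)). The closed-loop characteristic equation is s² + (6.5 + 4.2·0.56)s + 4.2·12 = 0.
That is s² + 8.852s + 50.4 = 0, so ω_n = 7.099 rad/s and ζ = 8.852/(2·7.099) = 0.6234.

ζ = 0.623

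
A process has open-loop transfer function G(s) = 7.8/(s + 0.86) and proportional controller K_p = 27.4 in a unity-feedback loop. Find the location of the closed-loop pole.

s = -214.6

Closed-loop transfer function: T(s) = K_p·G(s)/(1 + K_p·G(s)) = 213.7/(s + 0.86 + 213.7) = 213.7/(s + 214.6).
The closed-loop pole is at s = −214.6.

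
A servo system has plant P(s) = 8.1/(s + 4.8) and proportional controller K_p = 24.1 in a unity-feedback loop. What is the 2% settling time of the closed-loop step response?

Closed-loop transfer function: T(s) = K_p·P(s)/(1 + K_p·P(s)) = 195.2/(s + 4.8 + 195.2) = 195.2/(s + 200).
Time constant τ = 1/200 = 0.005 s, so the 2% settling time is about 4τ = 0.02 s.

T_s ≈ 0.02 s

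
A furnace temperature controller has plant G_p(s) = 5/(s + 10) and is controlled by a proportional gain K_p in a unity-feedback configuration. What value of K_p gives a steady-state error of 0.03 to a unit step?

K_p = 64.7

For a type-0 loop with proportional control, e_ss = 1/(1 + K_p·G_p(0)).
G_p(0) = 0.5. Require 1/(1 + K_p·0.5) = 0.03, so 1 + 0.5·K_p = 33.33.
K_p = (33.33 − 1)/0.5 = 64.7.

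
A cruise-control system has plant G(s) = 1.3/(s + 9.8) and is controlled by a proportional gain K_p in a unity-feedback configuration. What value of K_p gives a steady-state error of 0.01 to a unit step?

Steady-state error for a unit step on this type-0 loop is 1/(1 + K_p·G(0)).
G(0) = 0.1327. Require 1/(1 + K_p·0.1327) = 0.01, so 1 + 0.1327·K_p = 100.
K_p = (100 − 1)/0.1327 = 746.

K_p = 746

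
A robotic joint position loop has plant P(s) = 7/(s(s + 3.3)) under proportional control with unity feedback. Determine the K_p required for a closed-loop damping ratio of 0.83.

K_p = 0.565

Closed-loop characteristic equation: s² + 3.3s + K_p·7 = 0.
So ω_n = √(7K_p) and 2ζω_n = 3.3, giving ζ = 3.3/(2√(7K_p)).
Setting ζ = 0.83: √(7K_p) = 3.3/(2·0.83) = 1.988, so K_p = 3.952/7 = 0.565.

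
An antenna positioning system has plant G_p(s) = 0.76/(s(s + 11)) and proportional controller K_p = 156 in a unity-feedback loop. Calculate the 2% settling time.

T_s ≈ 0.727 s

Closed-loop characteristic equation: s² + 11s + 118.6 = 0, so ω_n = 10.89 rad/s and ζ = 11/(2·10.89) = 0.5051.
2% settling time T_s ≈ 4/(ζω_n) = 4/5.5 = 0.727 s.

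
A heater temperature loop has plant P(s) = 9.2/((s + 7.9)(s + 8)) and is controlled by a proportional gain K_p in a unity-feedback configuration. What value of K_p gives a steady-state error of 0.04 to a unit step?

Steady-state error for a unit step on this type-0 loop is 1/(1 + K_p·P(0)).
P(0) = 0.1456. Require 1/(1 + K_p·0.1456) = 0.04, so 1 + 0.1456·K_p = 25.
K_p = (25 − 1)/0.1456 = 165.

K_p = 165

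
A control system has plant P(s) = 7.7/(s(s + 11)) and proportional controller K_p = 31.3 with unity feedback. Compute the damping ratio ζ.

The closed-loop denominator is s(s+11) + 31.3·7.7 = s² + 11s + 241.
Matching s² + 2ζω_n s + ω_n²: ω_n = √241 = 15.52 rad/s and 2ζω_n = 11, so ζ = 11/(2·15.52) = 0.354.

ζ = 0.354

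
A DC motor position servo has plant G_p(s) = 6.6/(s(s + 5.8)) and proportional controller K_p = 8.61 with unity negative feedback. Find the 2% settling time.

T_s ≈ 1.38 s

From 1 + K_pG_p(s) = 0: s² + 5.8s + 56.83 = 0 ⇒ ω_n = 7.538, ζ = 0.3847.
2% settling time T_s ≈ 4/(ζω_n) = 4/2.9 = 1.38 s.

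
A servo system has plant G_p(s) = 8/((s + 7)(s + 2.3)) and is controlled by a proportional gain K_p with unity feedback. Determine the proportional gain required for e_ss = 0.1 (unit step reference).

K_p = 18.1

The loop is type 0, so e_ss(step) = 1/(1 + K_pos) with K_pos = K_p·G_p(0).
G_p(0) = 0.4969. Require 1/(1 + K_p·0.4969) = 0.1, so 1 + 0.4969·K_p = 10.
K_p = (10 − 1)/0.4969 = 18.1.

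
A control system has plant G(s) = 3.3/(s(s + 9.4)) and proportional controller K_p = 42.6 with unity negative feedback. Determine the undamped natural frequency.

ω_n = 11.9 rad/s

With unity feedback the closed-loop characteristic equation is s² + 9.4s + 42.6·3.3 = s² + 9.4s + 140.6 = 0.
So ω_n² = 140.6 ⇒ ω_n = 11.86 rad/s, and ζ = 9.4/(2ω_n) = 0.396.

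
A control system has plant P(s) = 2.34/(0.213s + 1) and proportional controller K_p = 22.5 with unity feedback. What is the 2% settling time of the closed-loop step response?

Closed loop: T(s) = K_p·P/(1+K_p·P) = 52.65/(0.213s + 1 + 52.65), with pole at s = −(1 + 52.65)/0.213 = −251.9.
τ = 1/251.9 = 0.00397 s, so 2% settling time ≈ 4τ = 0.0159 s.

T_s ≈ 0.0159 s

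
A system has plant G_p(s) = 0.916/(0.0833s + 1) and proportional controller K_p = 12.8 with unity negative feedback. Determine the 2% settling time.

T_s ≈ 0.0262 s

Closed loop: T(s) = K_p·G_p/(1+K_p·G_p) = 11.72/(0.0833s + 1 + 11.72), with pole at s = −(1 + 11.72)/0.0833 = −152.8.
τ = 1/152.8 = 0.006546 s, so 2% settling time ≈ 4τ = 0.0262 s.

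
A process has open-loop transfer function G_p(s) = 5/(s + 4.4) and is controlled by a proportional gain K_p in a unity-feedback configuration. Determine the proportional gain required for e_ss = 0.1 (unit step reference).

K_p = 7.92

Steady-state error for a unit step on this type-0 loop is 1/(1 + K_p·G_p(0)).
G_p(0) = 1.136. Require 1/(1 + K_p·1.136) = 0.1, so 1 + 1.136·K_p = 10.
K_p = (10 − 1)/1.136 = 7.92.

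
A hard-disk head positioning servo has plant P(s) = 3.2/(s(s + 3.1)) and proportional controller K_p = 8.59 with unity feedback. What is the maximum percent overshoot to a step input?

Closed-loop characteristic equation: s² + 3.1s + 27.49 = 0, so ω_n = 5.243 rad/s and ζ = 3.1/(2·5.243) = 0.2956.
%OS = 100·exp(−πζ/√(1−ζ²)) = 100·exp(−π·0.2956/√0.9126) = 37.8%.

37.8%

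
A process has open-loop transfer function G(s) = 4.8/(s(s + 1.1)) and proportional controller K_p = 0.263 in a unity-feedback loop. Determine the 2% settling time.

T_s ≈ 7.27 s

Closed-loop characteristic equation: s² + 1.1s + 1.262 = 0, so ω_n = 1.124 rad/s and ζ = 1.1/(2·1.124) = 0.4895.
2% settling time T_s ≈ 4/(ζω_n) = 4/0.55 = 7.27 s.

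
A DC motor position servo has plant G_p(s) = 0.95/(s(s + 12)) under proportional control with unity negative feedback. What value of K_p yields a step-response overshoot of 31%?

K_p = 311

From %OS = 100·exp(−πζ/√(1−ζ²)) = 31%, ζ = −ln(0.31)/√(π²+ln²(0.31)) = 0.3493.
Characteristic equation s² + 12s + 0.95K_p = 0 gives ζ = 12/(2√(0.95K_p)).
Setting ζ = 0.3493: √(0.95K_p) = 12/(2·0.3493) = 17.18, so K_p = 295/0.95 = 311.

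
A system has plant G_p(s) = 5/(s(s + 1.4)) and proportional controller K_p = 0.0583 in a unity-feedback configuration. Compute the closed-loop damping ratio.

ζ = 1.3

With unity feedback the closed-loop characteristic equation is s² + 1.4s + 0.0583·5 = s² + 1.4s + 0.2915 = 0.
Matching s² + 2ζω_n s + ω_n²: ω_n = √0.2915 = 0.5399 rad/s and 2ζω_n = 1.4, so ζ = 1.4/(2·0.5399) = 1.3.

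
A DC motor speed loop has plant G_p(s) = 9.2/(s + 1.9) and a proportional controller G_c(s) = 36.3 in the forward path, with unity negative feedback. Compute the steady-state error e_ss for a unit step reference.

0.00566

The loop is type 0. Static position error constant K_pos = G_c(0)·G_p(0) = 36.3·4.842 = 175.8.
Steady-state error to a unit step: e_ss = 1/(1+K_pos) = 1/176.8 = 0.00566.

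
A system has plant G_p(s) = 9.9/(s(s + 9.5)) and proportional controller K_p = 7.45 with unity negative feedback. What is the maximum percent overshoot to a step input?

From 1 + K_pG_p(s) = 0: s² + 9.5s + 73.76 = 0 ⇒ ω_n = 8.588, ζ = 0.5531.
%OS = 100·exp(−πζ/√(1−ζ²)) = 100·exp(−π·0.5531/√0.6941) = 12.4%.

12.4%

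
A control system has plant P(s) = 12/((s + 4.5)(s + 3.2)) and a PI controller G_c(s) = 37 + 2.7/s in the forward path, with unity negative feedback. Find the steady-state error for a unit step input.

The open loop G_c(s)P(s) has a pole at the origin (type 1), so the static position error constant is infinite and e_ss = 1/(1+∞) = 0.

0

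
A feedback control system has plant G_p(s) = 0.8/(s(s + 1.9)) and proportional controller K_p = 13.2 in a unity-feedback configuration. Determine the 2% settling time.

The closed-loop denominator s² + 1.9s + 10.56 gives ω_n = √10.56 = 3.25 and ζ = 1.9/(2ω_n) = 0.2923.
2% settling time T_s ≈ 4/(ζω_n) = 4/0.95 = 4.21 s.

T_s ≈ 4.21 s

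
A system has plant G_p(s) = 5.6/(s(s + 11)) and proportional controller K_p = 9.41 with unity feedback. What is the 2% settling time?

From 1 + K_pG_p(s) = 0: s² + 11s + 52.7 = 0 ⇒ ω_n = 7.259, ζ = 0.7577.
2% settling time T_s ≈ 4/(ζω_n) = 4/5.5 = 0.727 s.

T_s ≈ 0.727 s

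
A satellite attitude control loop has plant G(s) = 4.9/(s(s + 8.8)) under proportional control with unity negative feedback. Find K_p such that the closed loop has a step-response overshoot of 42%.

K_p = 55.8

From %OS = 100·exp(−πζ/√(1−ζ²)) = 42%, ζ = −ln(0.42)/√(π²+ln²(0.42)) = 0.2662.
Characteristic equation s² + 8.8s + 4.9K_p = 0 gives ζ = 8.8/(2√(4.9K_p)).
Setting ζ = 0.2662: √(4.9K_p) = 8.8/(2·0.2662) = 16.53, so K_p = 273.3/4.9 = 55.8.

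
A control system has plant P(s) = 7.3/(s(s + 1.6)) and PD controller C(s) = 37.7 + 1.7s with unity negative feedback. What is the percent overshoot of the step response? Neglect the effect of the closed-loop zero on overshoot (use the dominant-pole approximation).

23.1%

Forward path: (37.7 + 1.7s)·7.3/(s(s+1.6)). The closed-loop characteristic equation is s² + (1.6 + 7.3·1.7)s + 7.3·37.7 = 0.
That is s² + 14.01s + 275.2 = 0, so ω_n = 16.59 rad/s and ζ = 14.01/(2·16.59) = 0.4223.
%OS = 100·exp(−πζ/√(1−ζ²)) = 23.1%.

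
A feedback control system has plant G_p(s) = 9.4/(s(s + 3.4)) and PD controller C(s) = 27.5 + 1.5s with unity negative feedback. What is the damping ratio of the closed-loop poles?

Forward path: (27.5 + 1.5s)·9.4/(s(s+3.4)). The closed-loop characteristic equation is s² + (3.4 + 9.4·1.5)s + 9.4·27.5 = 0.
That is s² + 17.5s + 258.5 = 0, so ω_n = 16.08 rad/s and ζ = 17.5/(2·16.08) = 0.5442.

ζ = 0.544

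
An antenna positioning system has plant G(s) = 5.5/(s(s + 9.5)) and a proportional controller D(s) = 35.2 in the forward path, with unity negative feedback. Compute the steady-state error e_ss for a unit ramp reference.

The loop has one pole at the origin (type 1). Velocity error constant K_v = lim_{s→0} s·D(s)G(s) = 35.2·5.5/9.5 = 20.38.
Steady-state error to a unit ramp: e_ss = 1/K_v = 0.0491.

0.0491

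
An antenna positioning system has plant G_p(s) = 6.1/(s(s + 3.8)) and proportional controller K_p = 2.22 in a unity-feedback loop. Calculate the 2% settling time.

T_s ≈ 2.11 s

The closed-loop denominator s² + 3.8s + 13.54 gives ω_n = √13.54 = 3.68 and ζ = 3.8/(2ω_n) = 0.5163.
2% settling time T_s ≈ 4/(ζω_n) = 4/1.9 = 2.11 s.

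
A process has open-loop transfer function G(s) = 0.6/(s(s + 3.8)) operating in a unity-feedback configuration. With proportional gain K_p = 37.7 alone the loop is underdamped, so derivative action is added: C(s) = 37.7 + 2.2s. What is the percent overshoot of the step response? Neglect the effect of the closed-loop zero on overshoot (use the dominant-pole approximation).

13.4%

Forward path: (37.7 + 2.2s)·0.6/(s(s+3.8)). The closed-loop characteristic equation is s² + (3.8 + 0.6·2.2)s + 0.6·37.7 = 0.
That is s² + 5.12s + 22.62 = 0, so ω_n = 4.756 rad/s and ζ = 5.12/(2·4.756) = 0.5383.
%OS = 100·exp(−πζ/√(1−ζ²)) = 13.4%.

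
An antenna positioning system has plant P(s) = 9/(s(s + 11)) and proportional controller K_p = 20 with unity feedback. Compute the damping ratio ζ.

The closed-loop denominator is s(s+11) + 20·9 = s² + 11s + 180.
So ω_n² = 180 ⇒ ω_n = 13.42 rad/s, and ζ = 11/(2ω_n) = 0.41.

ζ = 0.41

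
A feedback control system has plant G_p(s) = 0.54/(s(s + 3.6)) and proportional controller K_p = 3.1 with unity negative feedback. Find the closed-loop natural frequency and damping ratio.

1 + K_p·G_p(s) = 0 gives s² + 3.6s + 1.674 = 0.
Matching s² + 2ζω_n s + ω_n²: ω_n = √1.674 = 1.294 rad/s and 2ζω_n = 3.6, so ζ = 3.6/(2·1.294) = 1.39.

ω_n = 1.29 rad/s, ζ = 1.39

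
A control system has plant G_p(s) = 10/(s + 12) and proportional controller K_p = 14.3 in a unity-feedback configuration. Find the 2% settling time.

Closed-loop transfer function: T(s) = K_p·G_p(s)/(1 + K_p·G_p(s)) = 143/(s + 12 + 143) = 143/(s + 155).
Time constant τ = 1/155 = 0.006452 s, so the 2% settling time is about 4τ = 0.0258 s.

T_s ≈ 0.0258 s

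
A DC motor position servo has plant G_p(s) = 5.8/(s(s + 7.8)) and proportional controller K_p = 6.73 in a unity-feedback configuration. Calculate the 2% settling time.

T_s ≈ 1.03 s

The closed-loop denominator s² + 7.8s + 39.03 gives ω_n = √39.03 = 6.248 and ζ = 7.8/(2ω_n) = 0.6242.
2% settling time T_s ≈ 4/(ζω_n) = 4/3.9 = 1.03 s.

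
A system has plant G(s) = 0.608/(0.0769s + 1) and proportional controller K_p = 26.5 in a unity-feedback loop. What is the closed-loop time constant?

τ = 0.00449 s

Closed loop: T(s) = K_p·G/(1+K_p·G) = 16.11/(0.0769s + 1 + 16.11), with pole at s = −(1 + 16.11)/0.0769 = −222.5.
Closed-loop time constant τ = 1/222.5 = 0.00449 s.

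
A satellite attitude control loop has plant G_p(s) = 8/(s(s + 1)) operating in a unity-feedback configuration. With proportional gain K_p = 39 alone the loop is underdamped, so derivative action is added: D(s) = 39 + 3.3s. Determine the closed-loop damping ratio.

ζ = 0.776

Forward path: (39 + 3.3s)·8/(s(s+1)). The closed-loop characteristic equation is s² + (1 + 8·3.3)s + 8·39 = 0.
That is s² + 27.4s + 312 = 0, so ω_n = 17.66 rad/s and ζ = 27.4/(2·17.66) = 0.7756.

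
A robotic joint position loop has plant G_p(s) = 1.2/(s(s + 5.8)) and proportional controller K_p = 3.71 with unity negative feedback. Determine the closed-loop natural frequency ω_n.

With unity feedback the closed-loop characteristic equation is s² + 5.8s + 3.71·1.2 = s² + 5.8s + 4.452 = 0.
Matching s² + 2ζω_n s + ω_n²: ω_n = √4.452 = 2.11 rad/s and 2ζω_n = 5.8, so ζ = 5.8/(2·2.11) = 1.37.

ω_n = 2.11 rad/s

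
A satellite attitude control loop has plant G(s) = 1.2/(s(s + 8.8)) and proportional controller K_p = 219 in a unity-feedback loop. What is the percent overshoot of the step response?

41.2%

The closed-loop denominator s² + 8.8s + 262.8 gives ω_n = √262.8 = 16.21 and ζ = 8.8/(2ω_n) = 0.2714.
%OS = 100·exp(−πζ/√(1−ζ²)) = 100·exp(−π·0.2714/√0.9263) = 41.2%.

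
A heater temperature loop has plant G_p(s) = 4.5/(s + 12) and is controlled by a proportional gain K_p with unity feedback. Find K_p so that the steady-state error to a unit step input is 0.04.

Steady-state error for a unit step on this type-0 loop is 1/(1 + K_p·G_p(0)).
G_p(0) = 0.375. Require 1/(1 + K_p·0.375) = 0.04, so 1 + 0.375·K_p = 25.
K_p = (25 − 1)/0.375 = 64.

K_p = 64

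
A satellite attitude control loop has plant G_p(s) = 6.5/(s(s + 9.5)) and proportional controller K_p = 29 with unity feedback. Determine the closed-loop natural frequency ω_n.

ω_n = 13.7 rad/s

1 + K_p·G_p(s) = 0 gives s² + 9.5s + 188.5 = 0.
So ω_n² = 188.5 ⇒ ω_n = 13.73 rad/s, and ζ = 9.5/(2ω_n) = 0.346.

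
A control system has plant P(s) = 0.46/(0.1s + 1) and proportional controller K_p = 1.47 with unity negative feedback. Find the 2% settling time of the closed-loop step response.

T_s ≈ 0.239 s

Closed loop: T(s) = K_p·P/(1+K_p·P) = 0.6762/(0.1s + 1 + 0.6762), with pole at s = −(1 + 0.6762)/0.1 = −16.76.
τ = 1/16.76 = 0.05966 s, so 2% settling time ≈ 4τ = 0.239 s.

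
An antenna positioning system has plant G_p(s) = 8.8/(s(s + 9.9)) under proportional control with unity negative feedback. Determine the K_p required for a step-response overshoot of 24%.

From %OS = 100·exp(−πζ/√(1−ζ²)) = 24%, ζ = −ln(0.24)/√(π²+ln²(0.24)) = 0.4136.
Characteristic equation s² + 9.9s + 8.8K_p = 0 gives ζ = 9.9/(2√(8.8K_p)).
Setting ζ = 0.4136: √(8.8K_p) = 9.9/(2·0.4136) = 11.97, so K_p = 143.2/8.8 = 16.3.

K_p = 16.3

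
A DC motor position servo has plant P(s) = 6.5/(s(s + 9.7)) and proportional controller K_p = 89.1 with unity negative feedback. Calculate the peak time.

The closed-loop denominator s² + 9.7s + 579.1 gives ω_n = √579.1 = 24.07 and ζ = 9.7/(2ω_n) = 0.2015.
Damped frequency ω_d = ω_n√(1−ζ²) = 23.57 rad/s, so peak time T_p = π/ω_d = 0.133 s.

T_p = 0.133 s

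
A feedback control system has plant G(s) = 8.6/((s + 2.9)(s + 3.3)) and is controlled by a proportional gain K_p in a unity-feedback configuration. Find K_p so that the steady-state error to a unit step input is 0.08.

K_p = 12.8

Steady-state error for a unit step on this type-0 loop is 1/(1 + K_p·G(0)).
G(0) = 0.8986. Require 1/(1 + K_p·0.8986) = 0.08, so 1 + 0.8986·K_p = 12.5.
K_p = (12.5 − 1)/0.8986 = 12.8.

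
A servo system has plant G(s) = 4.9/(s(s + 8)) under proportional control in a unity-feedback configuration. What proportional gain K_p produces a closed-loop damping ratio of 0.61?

Closed-loop characteristic equation: s² + 8s + K_p·4.9 = 0.
So ω_n = √(4.9K_p) and 2ζω_n = 8, giving ζ = 8/(2√(4.9K_p)).
Setting ζ = 0.61: √(4.9K_p) = 8/(2·0.61) = 6.557, so K_p = 43/4.9 = 8.78.

K_p = 8.78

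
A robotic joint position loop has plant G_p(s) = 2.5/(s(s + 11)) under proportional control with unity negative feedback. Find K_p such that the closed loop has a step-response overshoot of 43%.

From %OS = 100·exp(−πζ/√(1−ζ²)) = 43%, ζ = −ln(0.43)/√(π²+ln²(0.43)) = 0.2594.
Characteristic equation s² + 11s + 2.5K_p = 0 gives ζ = 11/(2√(2.5K_p)).
Setting ζ = 0.2594: √(2.5K_p) = 11/(2·0.2594) = 21.2, so K_p = 449.4/2.5 = 180.

K_p = 180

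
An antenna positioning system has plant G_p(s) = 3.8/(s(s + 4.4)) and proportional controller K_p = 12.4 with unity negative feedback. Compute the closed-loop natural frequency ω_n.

ω_n = 6.86 rad/s

With unity feedback the closed-loop characteristic equation is s² + 4.4s + 12.4·3.8 = s² + 4.4s + 47.12 = 0.
So ω_n² = 47.12 ⇒ ω_n = 6.864 rad/s, and ζ = 4.4/(2ω_n) = 0.32.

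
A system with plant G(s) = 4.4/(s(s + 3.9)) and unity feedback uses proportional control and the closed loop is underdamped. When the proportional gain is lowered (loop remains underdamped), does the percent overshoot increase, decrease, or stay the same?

ζ = 3.9/(2√(4.4K_p)) rises as K_p falls; higher damping means less overshoot.

decrease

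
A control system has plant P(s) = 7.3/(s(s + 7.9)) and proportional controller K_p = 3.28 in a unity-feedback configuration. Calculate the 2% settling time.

T_s ≈ 1.01 s

The closed-loop denominator s² + 7.9s + 23.94 gives ω_n = √23.94 = 4.893 and ζ = 7.9/(2ω_n) = 0.8072.
2% settling time T_s ≈ 4/(ζω_n) = 4/3.95 = 1.01 s.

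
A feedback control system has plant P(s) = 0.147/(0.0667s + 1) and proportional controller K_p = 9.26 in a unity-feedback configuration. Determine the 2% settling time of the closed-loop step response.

Closed loop: T(s) = K_p·P/(1+K_p·P) = 1.361/(0.0667s + 1 + 1.361), with pole at s = −(1 + 1.361)/0.0667 = −35.4.
τ = 1/35.4 = 0.02825 s, so 2% settling time ≈ 4τ = 0.113 s.

T_s ≈ 0.113 s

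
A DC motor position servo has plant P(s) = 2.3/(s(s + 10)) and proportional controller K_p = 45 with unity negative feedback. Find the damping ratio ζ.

ζ = 0.491

With unity feedback the closed-loop characteristic equation is s² + 10s + 45·2.3 = s² + 10s + 103.5 = 0.
So ω_n² = 103.5 ⇒ ω_n = 10.17 rad/s, and ζ = 10/(2ω_n) = 0.491.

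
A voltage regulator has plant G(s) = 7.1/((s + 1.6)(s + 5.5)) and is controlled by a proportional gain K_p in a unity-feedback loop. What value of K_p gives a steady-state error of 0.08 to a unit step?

K_p = 14.3

Steady-state error for a unit step on this type-0 loop is 1/(1 + K_p·G(0)).
G(0) = 0.8068. Require 1/(1 + K_p·0.8068) = 0.08, so 1 + 0.8068·K_p = 12.5.
K_p = (12.5 − 1)/0.8068 = 14.3.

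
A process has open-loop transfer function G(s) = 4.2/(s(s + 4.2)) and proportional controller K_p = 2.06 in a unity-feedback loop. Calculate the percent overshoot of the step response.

4.06%

From 1 + K_pG(s) = 0: s² + 4.2s + 8.652 = 0 ⇒ ω_n = 2.941, ζ = 0.7139.
%OS = 100·exp(−πζ/√(1−ζ²)) = 100·exp(−π·0.7139/√0.4903) = 4.06%.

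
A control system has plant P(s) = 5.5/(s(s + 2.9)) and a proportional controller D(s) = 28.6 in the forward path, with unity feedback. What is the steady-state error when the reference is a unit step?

The open loop D(s)P(s) has a pole at the origin (type 1), so the static position error constant is infinite and e_ss = 1/(1+∞) = 0.

0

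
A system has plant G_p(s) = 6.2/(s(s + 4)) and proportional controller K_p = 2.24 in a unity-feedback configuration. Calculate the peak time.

Closed-loop characteristic equation: s² + 4s + 13.89 = 0, so ω_n = 3.727 rad/s and ζ = 4/(2·3.727) = 0.5367.
Damped frequency ω_d = ω_n√(1−ζ²) = 3.145 rad/s, so peak time T_p = π/ω_d = 0.999 s.

T_p = 0.999 s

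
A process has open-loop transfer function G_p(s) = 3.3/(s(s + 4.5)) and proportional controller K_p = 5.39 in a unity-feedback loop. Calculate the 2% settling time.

T_s ≈ 1.78 s

Closed-loop characteristic equation: s² + 4.5s + 17.79 = 0, so ω_n = 4.217 rad/s and ζ = 4.5/(2·4.217) = 0.5335.
2% settling time T_s ≈ 4/(ζω_n) = 4/2.25 = 1.78 s.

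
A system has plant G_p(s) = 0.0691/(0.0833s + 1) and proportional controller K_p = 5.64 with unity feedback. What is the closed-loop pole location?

Closed loop: T(s) = K_p·G_p/(1+K_p·G_p) = 0.3897/(0.0833s + 1 + 0.3897), with pole at s = −(1 + 0.3897)/0.0833 = −16.68.

s = -16.68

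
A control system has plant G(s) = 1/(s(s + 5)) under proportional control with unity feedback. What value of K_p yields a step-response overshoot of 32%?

From %OS = 100·exp(−πζ/√(1−ζ²)) = 32%, ζ = −ln(0.32)/√(π²+ln²(0.32)) = 0.341.
Characteristic equation s² + 5s + 1K_p = 0 gives ζ = 5/(2√(1K_p)).
Setting ζ = 0.341: √(1K_p) = 5/(2·0.341) = 7.332, so K_p = 53.76/1 = 53.8.

K_p = 53.8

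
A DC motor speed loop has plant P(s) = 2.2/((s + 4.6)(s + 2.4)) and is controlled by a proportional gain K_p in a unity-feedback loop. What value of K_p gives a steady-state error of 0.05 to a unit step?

For a type-0 loop with proportional control, e_ss = 1/(1 + K_p·P(0)).
P(0) = 0.1993. Require 1/(1 + K_p·0.1993) = 0.05, so 1 + 0.1993·K_p = 20.
K_p = (20 − 1)/0.1993 = 95.3.

K_p = 95.3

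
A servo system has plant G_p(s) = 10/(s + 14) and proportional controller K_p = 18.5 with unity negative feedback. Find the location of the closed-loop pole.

Closed-loop transfer function: T(s) = K_p·G_p(s)/(1 + K_p·G_p(s)) = 185/(s + 14 + 185) = 185/(s + 199).
The closed-loop pole is at s = −199.

s = -199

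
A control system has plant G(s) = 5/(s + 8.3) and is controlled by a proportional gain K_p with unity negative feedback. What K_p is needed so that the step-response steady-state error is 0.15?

K_p = 9.41

For a type-0 loop with proportional control, e_ss = 1/(1 + K_p·G(0)).
G(0) = 0.6024. Require 1/(1 + K_p·0.6024) = 0.15, so 1 + 0.6024·K_p = 6.667.
K_p = (6.667 − 1)/0.6024 = 9.41.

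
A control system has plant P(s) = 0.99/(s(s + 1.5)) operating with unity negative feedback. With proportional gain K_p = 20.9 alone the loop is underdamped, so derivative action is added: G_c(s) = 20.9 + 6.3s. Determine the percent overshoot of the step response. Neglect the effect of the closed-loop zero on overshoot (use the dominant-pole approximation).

0.623%

Forward path: (20.9 + 6.3s)·0.99/(s(s+1.5)). The closed-loop characteristic equation is s² + (1.5 + 0.99·6.3)s + 0.99·20.9 = 0.
That is s² + 7.737s + 20.69 = 0, so ω_n = 4.549 rad/s and ζ = 7.737/(2·4.549) = 0.8505.
%OS = 100·exp(−πζ/√(1−ζ²)) = 0.623%.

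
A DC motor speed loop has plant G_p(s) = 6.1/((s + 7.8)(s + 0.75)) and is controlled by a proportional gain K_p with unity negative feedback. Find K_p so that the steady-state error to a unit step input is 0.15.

For a type-0 loop with proportional control, e_ss = 1/(1 + K_p·G_p(0)).
G_p(0) = 1.043. Require 1/(1 + K_p·1.043) = 0.15, so 1 + 1.043·K_p = 6.667.
K_p = (6.667 − 1)/1.043 = 5.43.

K_p = 5.43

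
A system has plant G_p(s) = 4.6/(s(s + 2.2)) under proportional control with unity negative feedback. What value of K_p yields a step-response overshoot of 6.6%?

K_p = 0.614

From %OS = 100·exp(−πζ/√(1−ζ²)) = 6.6%, ζ = −ln(0.066)/√(π²+ln²(0.066)) = 0.6543.
Characteristic equation s² + 2.2s + 4.6K_p = 0 gives ζ = 2.2/(2√(4.6K_p)).
Setting ζ = 0.6543: √(4.6K_p) = 2.2/(2·0.6543) = 1.681, so K_p = 2.826/4.6 = 0.614.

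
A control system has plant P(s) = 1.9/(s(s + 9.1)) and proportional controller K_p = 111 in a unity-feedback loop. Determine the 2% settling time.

T_s ≈ 0.879 s

From 1 + K_pP(s) = 0: s² + 9.1s + 210.9 = 0 ⇒ ω_n = 14.52, ζ = 0.3133.
2% settling time T_s ≈ 4/(ζω_n) = 4/4.55 = 0.879 s.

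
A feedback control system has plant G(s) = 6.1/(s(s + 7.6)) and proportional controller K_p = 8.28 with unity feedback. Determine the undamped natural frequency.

ω_n = 7.11 rad/s

1 + K_p·G(s) = 0 gives s² + 7.6s + 50.51 = 0.
Matching s² + 2ζω_n s + ω_n²: ω_n = √50.51 = 7.107 rad/s and 2ζω_n = 7.6, so ζ = 7.6/(2·7.107) = 0.535.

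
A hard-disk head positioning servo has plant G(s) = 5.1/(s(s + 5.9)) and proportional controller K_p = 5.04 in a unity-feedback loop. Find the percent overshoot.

10.6%

The closed-loop denominator s² + 5.9s + 25.7 gives ω_n = √25.7 = 5.07 and ζ = 5.9/(2ω_n) = 0.5819.
%OS = 100·exp(−πζ/√(1−ζ²)) = 100·exp(−π·0.5819/√0.6614) = 10.6%.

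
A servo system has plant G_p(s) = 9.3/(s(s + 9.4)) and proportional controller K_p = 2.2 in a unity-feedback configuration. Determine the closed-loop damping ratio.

ζ = 1.04

The closed-loop denominator is s(s+9.4) + 2.2·9.3 = s² + 9.4s + 20.46.
Matching s² + 2ζω_n s + ω_n²: ω_n = √20.46 = 4.523 rad/s and 2ζω_n = 9.4, so ζ = 9.4/(2·4.523) = 1.04.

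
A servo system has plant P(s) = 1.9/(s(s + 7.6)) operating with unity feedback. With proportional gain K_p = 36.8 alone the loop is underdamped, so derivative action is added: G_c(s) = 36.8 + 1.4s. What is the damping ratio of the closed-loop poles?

ζ = 0.614

Forward path: (36.8 + 1.4s)·1.9/(s(s+7.6)). The closed-loop characteristic equation is s² + (7.6 + 1.9·1.4)s + 1.9·36.8 = 0.
That is s² + 10.26s + 69.92 = 0, so ω_n = 8.362 rad/s and ζ = 10.26/(2·8.362) = 0.6135.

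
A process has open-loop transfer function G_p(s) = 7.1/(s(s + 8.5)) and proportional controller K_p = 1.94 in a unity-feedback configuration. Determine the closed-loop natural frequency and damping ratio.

1 + K_p·G_p(s) = 0 gives s² + 8.5s + 13.77 = 0.
Matching s² + 2ζω_n s + ω_n²: ω_n = √13.77 = 3.711 rad/s and 2ζω_n = 8.5, so ζ = 8.5/(2·3.711) = 1.15.

ω_n = 3.71 rad/s, ζ = 1.15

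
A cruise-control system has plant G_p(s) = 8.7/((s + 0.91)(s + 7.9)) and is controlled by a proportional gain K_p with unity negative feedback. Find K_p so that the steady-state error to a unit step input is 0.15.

K_p = 4.68

Steady-state error for a unit step on this type-0 loop is 1/(1 + K_p·G_p(0)).
G_p(0) = 1.21. Require 1/(1 + K_p·1.21) = 0.15, so 1 + 1.21·K_p = 6.667.
K_p = (6.667 − 1)/1.21 = 4.68.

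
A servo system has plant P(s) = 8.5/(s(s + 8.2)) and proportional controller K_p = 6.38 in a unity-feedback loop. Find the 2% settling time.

T_s ≈ 0.976 s

From 1 + K_pP(s) = 0: s² + 8.2s + 54.23 = 0 ⇒ ω_n = 7.364, ζ = 0.5568.
2% settling time T_s ≈ 4/(ζω_n) = 4/4.1 = 0.976 s.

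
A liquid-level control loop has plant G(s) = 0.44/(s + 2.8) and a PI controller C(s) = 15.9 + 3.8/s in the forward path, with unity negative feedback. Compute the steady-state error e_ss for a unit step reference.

0

The open loop C(s)G(s) has a pole at the origin (type 1), so the static position error constant is infinite and e_ss = 1/(1+∞) = 0.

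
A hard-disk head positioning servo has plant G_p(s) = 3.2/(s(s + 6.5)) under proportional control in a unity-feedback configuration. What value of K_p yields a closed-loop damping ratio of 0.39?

K_p = 21.7

Closed-loop characteristic equation: s² + 6.5s + K_p·3.2 = 0.
So ω_n = √(3.2K_p) and 2ζω_n = 6.5, giving ζ = 6.5/(2√(3.2K_p)).
Setting ζ = 0.39: √(3.2K_p) = 6.5/(2·0.39) = 8.333, so K_p = 69.44/3.2 = 21.7.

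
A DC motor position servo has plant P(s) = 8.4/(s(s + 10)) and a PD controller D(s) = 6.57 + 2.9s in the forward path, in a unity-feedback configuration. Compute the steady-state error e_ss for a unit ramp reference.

0.181

The loop has one pole at the origin (type 1). Velocity error constant K_v = lim_{s→0} s·D(s)P(s) = 6.57·8.4/10 = 5.519.
Steady-state error to a unit ramp: e_ss = 1/K_v = 0.181.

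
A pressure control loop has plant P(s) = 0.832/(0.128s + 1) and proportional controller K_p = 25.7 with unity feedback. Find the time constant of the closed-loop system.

Closed loop: T(s) = K_p·P/(1+K_p·P) = 21.38/(0.128s + 1 + 21.38), with pole at s = −(1 + 21.38)/0.128 = −174.9.
Closed-loop time constant τ = 1/174.9 = 0.00572 s.

τ = 0.00572 s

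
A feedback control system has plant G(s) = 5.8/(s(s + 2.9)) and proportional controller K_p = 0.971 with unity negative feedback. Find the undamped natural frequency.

ω_n = 2.37 rad/s

1 + K_p·G(s) = 0 gives s² + 2.9s + 5.632 = 0.
Matching s² + 2ζω_n s + ω_n²: ω_n = √5.632 = 2.373 rad/s and 2ζω_n = 2.9, so ζ = 2.9/(2·2.373) = 0.611.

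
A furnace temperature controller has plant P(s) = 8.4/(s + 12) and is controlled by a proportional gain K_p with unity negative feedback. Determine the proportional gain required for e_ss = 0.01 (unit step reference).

For a type-0 loop with proportional control, e_ss = 1/(1 + K_p·P(0)).
P(0) = 0.7. Require 1/(1 + K_p·0.7) = 0.01, so 1 + 0.7·K_p = 100.
K_p = (100 − 1)/0.7 = 141.

K_p = 141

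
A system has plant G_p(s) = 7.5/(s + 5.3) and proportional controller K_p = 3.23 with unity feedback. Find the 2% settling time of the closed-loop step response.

T_s ≈ 0.135 s

Closed-loop transfer function: T(s) = K_p·G_p(s)/(1 + K_p·G_p(s)) = 24.23/(s + 5.3 + 24.23) = 24.23/(s + 29.53).
Time constant τ = 1/29.53 = 0.03387 s, so the 2% settling time is about 4τ = 0.135 s.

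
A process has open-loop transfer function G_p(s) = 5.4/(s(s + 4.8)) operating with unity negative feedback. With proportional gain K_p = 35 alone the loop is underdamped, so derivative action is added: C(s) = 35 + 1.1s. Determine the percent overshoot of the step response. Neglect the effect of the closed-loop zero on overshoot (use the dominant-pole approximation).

Forward path: (35 + 1.1s)·5.4/(s(s+4.8)). The closed-loop characteristic equation is s² + (4.8 + 5.4·1.1)s + 5.4·35 = 0.
That is s² + 10.74s + 189 = 0, so ω_n = 13.75 rad/s and ζ = 10.74/(2·13.75) = 0.3906.
%OS = 100·exp(−πζ/√(1−ζ²)) = 26.4%.

26.4%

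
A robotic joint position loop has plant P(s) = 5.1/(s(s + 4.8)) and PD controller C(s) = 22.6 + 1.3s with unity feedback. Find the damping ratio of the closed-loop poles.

ζ = 0.532

Forward path: (22.6 + 1.3s)·5.1/(s(s+4.8)). The closed-loop characteristic equation is s² + (4.8 + 5.1·1.3)s + 5.1·22.6 = 0.
That is s² + 11.43s + 115.3 = 0, so ω_n = 10.74 rad/s and ζ = 11.43/(2·10.74) = 0.5323.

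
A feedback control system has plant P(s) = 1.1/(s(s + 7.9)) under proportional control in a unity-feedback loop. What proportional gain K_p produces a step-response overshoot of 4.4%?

From %OS = 100·exp(−πζ/√(1−ζ²)) = 4.4%, ζ = −ln(0.044)/√(π²+ln²(0.044)) = 0.7051.
Characteristic equation s² + 7.9s + 1.1K_p = 0 gives ζ = 7.9/(2√(1.1K_p)).
Setting ζ = 0.7051: √(1.1K_p) = 7.9/(2·0.7051) = 5.602, so K_p = 31.39/1.1 = 28.5.

K_p = 28.5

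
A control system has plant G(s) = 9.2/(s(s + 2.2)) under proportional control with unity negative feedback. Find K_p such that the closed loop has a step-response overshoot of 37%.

K_p = 1.44

From %OS = 100·exp(−πζ/√(1−ζ²)) = 37%, ζ = −ln(0.37)/√(π²+ln²(0.37)) = 0.3017.
Characteristic equation s² + 2.2s + 9.2K_p = 0 gives ζ = 2.2/(2√(9.2K_p)).
Setting ζ = 0.3017: √(9.2K_p) = 2.2/(2·0.3017) = 3.646, so K_p = 13.29/9.2 = 1.44.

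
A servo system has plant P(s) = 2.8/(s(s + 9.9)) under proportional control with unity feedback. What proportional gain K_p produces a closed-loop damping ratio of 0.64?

Closed-loop characteristic equation: s² + 9.9s + K_p·2.8 = 0.
So ω_n = √(2.8K_p) and 2ζω_n = 9.9, giving ζ = 9.9/(2√(2.8K_p)).
Setting ζ = 0.64: √(2.8K_p) = 9.9/(2·0.64) = 7.734, so K_p = 59.82/2.8 = 21.4.

K_p = 21.4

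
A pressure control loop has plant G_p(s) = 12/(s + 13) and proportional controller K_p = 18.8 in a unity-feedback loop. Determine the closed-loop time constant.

Closed-loop transfer function: T(s) = K_p·G_p(s)/(1 + K_p·G_p(s)) = 225.6/(s + 13 + 225.6) = 225.6/(s + 238.6).
Time constant τ = 1/238.6 = 0.00419 s.

τ = 0.00419 s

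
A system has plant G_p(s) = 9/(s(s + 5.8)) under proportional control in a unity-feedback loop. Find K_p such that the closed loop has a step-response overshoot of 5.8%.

From %OS = 100·exp(−πζ/√(1−ζ²)) = 5.8%, ζ = −ln(0.058)/√(π²+ln²(0.058)) = 0.6716.
Characteristic equation s² + 5.8s + 9K_p = 0 gives ζ = 5.8/(2√(9K_p)).
Setting ζ = 0.6716: √(9K_p) = 5.8/(2·0.6716) = 4.318, so K_p = 18.65/9 = 2.07.

K_p = 2.07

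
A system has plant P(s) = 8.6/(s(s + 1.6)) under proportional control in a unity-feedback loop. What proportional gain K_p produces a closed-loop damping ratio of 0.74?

Closed-loop characteristic equation: s² + 1.6s + K_p·8.6 = 0.
So ω_n = √(8.6K_p) and 2ζω_n = 1.6, giving ζ = 1.6/(2√(8.6K_p)).
Setting ζ = 0.74: √(8.6K_p) = 1.6/(2·0.74) = 1.081, so K_p = 1.169/8.6 = 0.136.

K_p = 0.136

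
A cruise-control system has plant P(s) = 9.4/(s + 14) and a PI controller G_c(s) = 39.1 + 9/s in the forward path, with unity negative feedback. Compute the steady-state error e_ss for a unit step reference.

The open loop G_c(s)P(s) has a pole at the origin (type 1), so the static position error constant is infinite and e_ss = 1/(1+∞) = 0.

0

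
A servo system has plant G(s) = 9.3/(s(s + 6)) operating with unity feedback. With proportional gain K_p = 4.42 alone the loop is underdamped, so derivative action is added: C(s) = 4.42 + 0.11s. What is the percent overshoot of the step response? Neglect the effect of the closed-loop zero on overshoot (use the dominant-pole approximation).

Forward path: (4.42 + 0.11s)·9.3/(s(s+6)). The closed-loop characteristic equation is s² + (6 + 9.3·0.11)s + 9.3·4.42 = 0.
That is s² + 7.023s + 41.11 = 0, so ω_n = 6.411 rad/s and ζ = 7.023/(2·6.411) = 0.5477.
%OS = 100·exp(−πζ/√(1−ζ²)) = 12.8%.

12.8%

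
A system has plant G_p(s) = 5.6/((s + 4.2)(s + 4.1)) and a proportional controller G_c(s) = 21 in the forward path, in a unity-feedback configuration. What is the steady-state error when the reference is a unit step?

0.128

The loop is type 0. Static position error constant K_pos = G_c(0)·G_p(0) = 21·0.3252 = 6.829.
Steady-state error to a unit step: e_ss = 1/(1+K_pos) = 1/7.829 = 0.128.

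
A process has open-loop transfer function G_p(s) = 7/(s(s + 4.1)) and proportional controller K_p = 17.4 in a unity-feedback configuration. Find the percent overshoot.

55.2%

Closed-loop characteristic equation: s² + 4.1s + 121.8 = 0, so ω_n = 11.04 rad/s and ζ = 4.1/(2·11.04) = 0.1858.
%OS = 100·exp(−πζ/√(1−ζ²)) = 100·exp(−π·0.1858/√0.9655) = 55.2%.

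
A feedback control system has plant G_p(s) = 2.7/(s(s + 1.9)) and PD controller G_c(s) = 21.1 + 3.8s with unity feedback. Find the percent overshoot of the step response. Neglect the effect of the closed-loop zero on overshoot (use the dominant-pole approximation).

Forward path: (21.1 + 3.8s)·2.7/(s(s+1.9)). The closed-loop characteristic equation is s² + (1.9 + 2.7·3.8)s + 2.7·21.1 = 0.
That is s² + 12.16s + 56.97 = 0, so ω_n = 7.548 rad/s and ζ = 12.16/(2·7.548) = 0.8055.
%OS = 100·exp(−πζ/√(1−ζ²)) = 1.4%.

1.4%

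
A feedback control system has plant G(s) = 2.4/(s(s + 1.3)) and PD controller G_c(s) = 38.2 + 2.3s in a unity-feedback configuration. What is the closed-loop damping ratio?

ζ = 0.356

Forward path: (38.2 + 2.3s)·2.4/(s(s+1.3)). The closed-loop characteristic equation is s² + (1.3 + 2.4·2.3)s + 2.4·38.2 = 0.
That is s² + 6.82s + 91.68 = 0, so ω_n = 9.575 rad/s and ζ = 6.82/(2·9.575) = 0.3561.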